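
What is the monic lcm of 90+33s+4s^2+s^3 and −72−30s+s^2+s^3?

Repeated division with remainder:
  s^3+4s^2+33s+90 = (s^3+s^2−30s−72) + (3s^2+63s+162)
  s^3+s^2−30s−72 = ((1/3)s−20/3)(3s^2+63s+162) + (336s+1008)
  3s^2+63s+162 = ((1/112)s+9/56)(336s+1008) + (0)
Last nonzero remainder: 336s+1008. Dividing through by 336 gives the monic gcd s+3.
Then lcm(f, g) = f·g / gcd(f, g); expanding and making the result monic gives the answer.

−2160−972s−72s^2+s^3+2s^4+s^5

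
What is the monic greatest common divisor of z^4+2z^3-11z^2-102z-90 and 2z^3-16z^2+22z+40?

z^2-4z-5

Euclidean algorithm in ℚ[z]:
  z^4+2z^3-11z^2-102z-90 = ((1/2)z+5)(2z^3-16z^2+22z+40) + (58z^2-232z-290)
  2z^3-16z^2+22z+40 = ((1/29)z-4/29)(58z^2-232z-290) + (0)
Last nonzero remainder: 58z^2-232z-290. Dividing through by 58 gives the monic gcd z^2-4z-5.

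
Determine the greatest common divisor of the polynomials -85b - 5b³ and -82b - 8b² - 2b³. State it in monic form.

b

Apply the Euclidean algorithm:
  -5b³ - 85b = (5/2)(-2b³ - 8b² - 82b) + (20b² + 120b)
  -2b³ - 8b² - 82b = (-(1/10)b + 1/5)(20b² + 120b) + (-106b)
  20b² + 120b = (-(10/53)b - 60/53)(-106b) + (0)
Last nonzero remainder: -106b. Dividing through by -106 gives the monic gcd b.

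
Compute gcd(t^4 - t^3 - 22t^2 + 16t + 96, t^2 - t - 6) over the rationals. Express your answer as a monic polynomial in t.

t^2 - t - 6

Apply the Euclidean algorithm:
  t^4 - t^3 - 22t^2 + 16t + 96 = (t^2 - 16)(t^2 - t - 6) + (0)
The last nonzero remainder t^2 - t - 6 is already monic.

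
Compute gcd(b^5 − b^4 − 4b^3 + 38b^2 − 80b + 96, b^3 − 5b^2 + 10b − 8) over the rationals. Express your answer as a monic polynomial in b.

By polynomial division,
  b^5 − b^4 − 4b^3 + 38b^2 − 80b + 96 = (b^2 + 4b + 6)(b^3 − 5b^2 + 10b − 8) + (36b^2 − 108b + 144)
  b^3 − 5b^2 + 10b − 8 = ((1/36)b − 1/18)(36b^2 − 108b + 144) + (0)
Last nonzero remainder: 36b^2 − 108b + 144. Dividing through by 36 gives the monic gcd b^2 − 3b + 4.

b^2 − 3b + 4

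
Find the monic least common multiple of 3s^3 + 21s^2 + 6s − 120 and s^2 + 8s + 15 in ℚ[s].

s^4 + 10s^3 + 23s^2 − 34s − 120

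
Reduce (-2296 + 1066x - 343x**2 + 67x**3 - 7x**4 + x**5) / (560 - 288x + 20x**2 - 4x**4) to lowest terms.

By polynomial division,
  x**5 - 7x**4 + 67x**3 - 343x**2 + 1066x - 2296 = (-(1/4)x + 7/4)(-4x**4 + 20x**2 - 288x + 560) + (72x**3 - 450x**2 + 1710x - 3276)
  -4x**4 + 20x**2 - 288x + 560 = (-(1/18)x - 25/72)(72x**3 - 450x**2 + 1710x - 3276) + (-(165/4)x**2 + (495/4)x - 1155/2)
  72x**3 - 450x**2 + 1710x - 3276 = (-(96/55)x + 312/55)(-(165/4)x**2 + (495/4)x - 1155/2) + (0)
Last nonzero remainder: -(165/4)x**2 + (495/4)x - 1155/2. Dividing through by -165/4 gives the monic gcd x**2 - 3x + 14.
Cancel x**2 - 3x + 14 from numerator and denominator to get the reduced form.

(164 - 41x + 4x**2 - x**3)/(-40 + 12x + 4x**2)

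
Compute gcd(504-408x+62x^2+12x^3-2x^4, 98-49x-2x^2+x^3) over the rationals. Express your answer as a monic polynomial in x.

14-9x+x^2

Repeated division with remainder:
  -2x^4+12x^3+62x^2-408x+504 = (-2x+8)(x^3-2x^2-49x+98) + (-20x^2+180x-280)
  x^3-2x^2-49x+98 = (-(1/20)x-7/20)(-20x^2+180x-280) + (0)
Last nonzero remainder: -20x^2+180x-280. Dividing through by -20 gives the monic gcd x^2-9x+14.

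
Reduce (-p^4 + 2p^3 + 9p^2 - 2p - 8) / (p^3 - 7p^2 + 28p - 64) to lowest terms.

(-p^3 - 2p^2 + p + 2)/(p^2 - 3p + 16)

Repeated division with remainder:
  -p^4 + 2p^3 + 9p^2 - 2p - 8 = (-p - 5)(p^3 - 7p^2 + 28p - 64) + (2p^2 + 74p - 328)
  p^3 - 7p^2 + 28p - 64 = ((1/2)p - 22)(2p^2 + 74p - 328) + (1820p - 7280)
  2p^2 + 74p - 328 = ((1/910)p + 41/910)(1820p - 7280) + (0)
Last nonzero remainder: 1820p - 7280. Dividing through by 1820 gives the monic gcd p - 4.
Cancel p - 4 from numerator and denominator to get the reduced form.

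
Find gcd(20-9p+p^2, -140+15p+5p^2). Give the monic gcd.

-4+p

Repeated division with remainder:
  p^2-9p+20 = (1/5)(5p^2+15p-140) + (-12p+48)
  5p^2+15p-140 = (-(5/12)p-35/12)(-12p+48) + (0)
Last nonzero remainder: -12p+48. Dividing through by -12 gives the monic gcd p-4.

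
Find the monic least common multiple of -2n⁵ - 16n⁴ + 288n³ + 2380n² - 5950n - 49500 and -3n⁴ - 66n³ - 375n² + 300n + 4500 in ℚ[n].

Apply the Euclidean algorithm:
  -2n⁵ - 16n⁴ + 288n³ + 2380n² - 5950n - 49500 = ((2/3)n - 28/3)(-3n⁴ - 66n³ - 375n² + 300n + 4500) + (-78n³ - 1320n² - 6150n - 7500)
  -3n⁴ - 66n³ - 375n² + 300n + 4500 = ((1/26)n + 33/169)(-78n³ - 1320n² - 6150n - 7500) + ((20160/169)n² + (302400/169)n + 1008000/169)
  -78n³ - 1320n² - 6150n - 7500 = (-(2197/3360)n - 845/672)((20160/169)n² + (302400/169)n + 1008000/169) + (0)
Last nonzero remainder: (20160/169)n² + (302400/169)n + 1008000/169. Dividing through by 20160/169 gives the monic gcd n² + 15n + 50.
Then lcm(f, g) = f·g / gcd(f, g); expanding and making the result monic gives the answer.

n⁷ + 15n⁶ - 118n⁵ - 2438n⁴ - 1035n³ + 81275n² + 84000n - 742500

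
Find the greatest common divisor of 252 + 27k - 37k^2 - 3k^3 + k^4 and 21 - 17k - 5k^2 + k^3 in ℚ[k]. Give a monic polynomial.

Repeated division with remainder:
  k^4 - 3k^3 - 37k^2 + 27k + 252 = (k + 2)(k^3 - 5k^2 - 17k + 21) + (-10k^2 + 40k + 210)
  k^3 - 5k^2 - 17k + 21 = (-(1/10)k + 1/10)(-10k^2 + 40k + 210) + (0)
Last nonzero remainder: -10k^2 + 40k + 210. Dividing through by -10 gives the monic gcd k^2 - 4k - 21.

-21 - 4k + k^2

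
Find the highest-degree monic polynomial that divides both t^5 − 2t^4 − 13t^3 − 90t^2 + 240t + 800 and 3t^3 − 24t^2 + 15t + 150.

t^2 − 3t − 10

Repeated division with remainder:
  t^5 − 2t^4 − 13t^3 − 90t^2 + 240t + 800 = ((1/3)t^2 + 2t + 10)(3t^3 − 24t^2 + 15t + 150) + (70t^2 − 210t − 700)
  3t^3 − 24t^2 + 15t + 150 = ((3/70)t − 3/14)(70t^2 − 210t − 700) + (0)
Last nonzero remainder: 70t^2 − 210t − 700. Dividing through by 70 gives the monic gcd t^2 − 3t − 10.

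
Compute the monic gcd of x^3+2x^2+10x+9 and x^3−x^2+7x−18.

x^2+x+9

Apply the Euclidean algorithm:
  x^3+2x^2+10x+9 = (x^3−x^2+7x−18) + (3x^2+3x+27)
  x^3−x^2+7x−18 = ((1/3)x−2/3)(3x^2+3x+27) + (0)
Last nonzero remainder: 3x^2+3x+27. Dividing through by 3 gives the monic gcd x^2+x+9.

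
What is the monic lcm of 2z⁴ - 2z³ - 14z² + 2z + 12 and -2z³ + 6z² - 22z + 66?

Euclidean algorithm in ℚ[z]:
  2z⁴ - 2z³ - 14z² + 2z + 12 = (-z - 2)(-2z³ + 6z² - 22z + 66) + (-24z² + 24z + 144)
  -2z³ + 6z² - 22z + 66 = ((1/12)z - 1/6)(-24z² + 24z + 144) + (-30z + 90)
  -24z² + 24z + 144 = ((4/5)z + 8/5)(-30z + 90) + (0)
Last nonzero remainder: -30z + 90. Dividing through by -30 gives the monic gcd z - 3.
Then lcm(f, g) = f·g / gcd(f, g); expanding and making the result monic gives the answer.

z⁶ - z⁵ + 4z⁴ - 10z³ - 71z² + 11z + 66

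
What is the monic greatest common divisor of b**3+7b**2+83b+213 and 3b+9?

Apply the Euclidean algorithm:
  b**3+7b**2+83b+213 = ((1/3)b**2+(4/3)b+71/3)(3b+9) + (0)
Last nonzero remainder: 3b+9. Dividing through by 3 gives the monic gcd b+3.

b+3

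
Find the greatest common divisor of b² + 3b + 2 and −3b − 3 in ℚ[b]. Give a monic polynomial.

By polynomial division,
  b² + 3b + 2 = (−(1/3)b − 2/3)(−3b − 3) + (0)
Last nonzero remainder: −3b − 3. Dividing through by −3 gives the monic gcd b + 1.

b + 1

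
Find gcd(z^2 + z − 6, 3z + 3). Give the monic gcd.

1

Repeated division with remainder:
  z^2 + z − 6 = ((1/3)z)(3z + 3) + (−6)
  3z + 3 = (−(1/2)z − 1/2)(−6) + (0)
The last nonzero remainder is the constant −6, so the polynomials are coprime and gcd = 1.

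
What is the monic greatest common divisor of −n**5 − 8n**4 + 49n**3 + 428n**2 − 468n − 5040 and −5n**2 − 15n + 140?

n**2 + 3n − 28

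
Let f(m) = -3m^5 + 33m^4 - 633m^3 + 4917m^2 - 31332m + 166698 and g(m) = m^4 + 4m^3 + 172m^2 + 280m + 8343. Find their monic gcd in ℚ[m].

Repeated division with remainder:
  -3m^5 + 33m^4 - 633m^3 + 4917m^2 - 31332m + 166698 = (-3m + 45)(m^4 + 4m^3 + 172m^2 + 280m + 8343) + (-297m^3 - 1983m^2 - 18903m - 208737)
  m^4 + 4m^3 + 172m^2 + 280m + 8343 = (-(1/297)m + 265/29403)(-297m^3 - 1983m^2 - 18903m - 208737) + ((1237138/9801)m^2 - (2474276/9801)m + 1237138/121)
  -297m^3 - 1983m^2 - 18903m - 208737 = (-(2910897/1237138)m - 25257177/1237138)((1237138/9801)m^2 - (2474276/9801)m + 1237138/121) + (0)
Last nonzero remainder: (1237138/9801)m^2 - (2474276/9801)m + 1237138/121. Dividing through by 1237138/9801 gives the monic gcd m^2 - 2m + 81.

m^2 - 2m + 81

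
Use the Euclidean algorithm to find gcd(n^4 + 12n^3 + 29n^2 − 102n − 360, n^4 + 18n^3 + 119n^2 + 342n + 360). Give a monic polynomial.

By polynomial division,
  n^4 + 12n^3 + 29n^2 − 102n − 360 = (n^4 + 18n^3 + 119n^2 + 342n + 360) + (−6n^3 − 90n^2 − 444n − 720)
  n^4 + 18n^3 + 119n^2 + 342n + 360 = (−(1/6)n − 1/2)(−6n^3 − 90n^2 − 444n − 720) + (0)
Last nonzero remainder: −6n^3 − 90n^2 − 444n − 720. Dividing through by −6 gives the monic gcd n^3 + 15n^2 + 74n + 120.

n^3 + 15n^2 + 74n + 120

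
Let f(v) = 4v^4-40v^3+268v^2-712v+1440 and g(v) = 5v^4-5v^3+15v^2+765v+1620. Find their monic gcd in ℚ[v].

Euclidean algorithm in ℚ[v]:
  4v^4-40v^3+268v^2-712v+1440 = (4/5)(5v^4-5v^3+15v^2+765v+1620) + (-36v^3+256v^2-1324v+144)
  5v^4-5v^3+15v^2+765v+1620 = (-(5/36)v-275/324)(-36v^3+256v^2-1324v+144) + ((3920/81)v^2-(27440/81)v+15680/9)
  -36v^3+256v^2-1324v+144 = (-(729/980)v+81/980)((3920/81)v^2-(27440/81)v+15680/9) + (0)
Last nonzero remainder: (3920/81)v^2-(27440/81)v+15680/9. Dividing through by 3920/81 gives the monic gcd v^2-7v+36.

v^2-7v+36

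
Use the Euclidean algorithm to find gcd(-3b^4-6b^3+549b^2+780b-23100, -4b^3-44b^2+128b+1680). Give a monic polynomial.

Repeated division with remainder:
  -3b^4-6b^3+549b^2+780b-23100 = ((3/4)b-27/4)(-4b^3-44b^2+128b+1680) + (156b^2+384b-11760)
  -4b^3-44b^2+128b+1680 = (-(1/39)b-37/169)(156b^2+384b-11760) + (-(15120/169)b-151200/169)
  156b^2+384b-11760 = (-(2197/1260)b+1183/90)(-(15120/169)b-151200/169) + (0)
Last nonzero remainder: -(15120/169)b-151200/169. Dividing through by -15120/169 gives the monic gcd b+10.

b+10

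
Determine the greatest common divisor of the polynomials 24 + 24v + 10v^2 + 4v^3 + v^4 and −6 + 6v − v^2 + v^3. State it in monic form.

Repeated division with remainder:
  v^4 + 4v^3 + 10v^2 + 24v + 24 = (v + 5)(v^3 − v^2 + 6v − 6) + (9v^2 + 54)
  v^3 − v^2 + 6v − 6 = ((1/9)v − 1/9)(9v^2 + 54) + (0)
Last nonzero remainder: 9v^2 + 54. Dividing through by 9 gives the monic gcd v^2 + 6.

6 + v^2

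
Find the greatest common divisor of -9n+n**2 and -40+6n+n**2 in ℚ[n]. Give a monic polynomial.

1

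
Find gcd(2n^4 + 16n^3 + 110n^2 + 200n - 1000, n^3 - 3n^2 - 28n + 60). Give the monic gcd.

Euclidean algorithm in ℚ[n]:
  2n^4 + 16n^3 + 110n^2 + 200n - 1000 = (2n + 22)(n^3 - 3n^2 - 28n + 60) + (232n^2 + 696n - 2320)
  n^3 - 3n^2 - 28n + 60 = ((1/232)n - 3/116)(232n^2 + 696n - 2320) + (0)
Last nonzero remainder: 232n^2 + 696n - 2320. Dividing through by 232 gives the monic gcd n^2 + 3n - 10.

n^2 + 3n - 10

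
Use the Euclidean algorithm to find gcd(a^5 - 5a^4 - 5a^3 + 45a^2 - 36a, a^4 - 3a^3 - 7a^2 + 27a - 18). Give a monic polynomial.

a^3 - a^2 - 9a + 9

Repeated division with remainder:
  a^5 - 5a^4 - 5a^3 + 45a^2 - 36a = (a - 2)(a^4 - 3a^3 - 7a^2 + 27a - 18) + (-4a^3 + 4a^2 + 36a - 36)
  a^4 - 3a^3 - 7a^2 + 27a - 18 = (-(1/4)a + 1/2)(-4a^3 + 4a^2 + 36a - 36) + (0)
Last nonzero remainder: -4a^3 + 4a^2 + 36a - 36. Dividing through by -4 gives the monic gcd a^3 - a^2 - 9a + 9.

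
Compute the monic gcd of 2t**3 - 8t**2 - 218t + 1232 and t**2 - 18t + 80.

t - 8

Euclidean algorithm in ℚ[t]:
  2t**3 - 8t**2 - 218t + 1232 = (2t + 28)(t**2 - 18t + 80) + (126t - 1008)
  t**2 - 18t + 80 = ((1/126)t - 5/63)(126t - 1008) + (0)
Last nonzero remainder: 126t - 1008. Dividing through by 126 gives the monic gcd t - 8.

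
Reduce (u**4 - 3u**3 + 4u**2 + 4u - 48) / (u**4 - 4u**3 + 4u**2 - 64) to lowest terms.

(u - 3)/(u - 4)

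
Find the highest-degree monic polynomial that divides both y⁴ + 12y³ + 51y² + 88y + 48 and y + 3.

Euclidean algorithm in ℚ[y]:
  y⁴ + 12y³ + 51y² + 88y + 48 = (y³ + 9y² + 24y + 16)(y + 3) + (0)
The last nonzero remainder y + 3 is already monic.

y + 3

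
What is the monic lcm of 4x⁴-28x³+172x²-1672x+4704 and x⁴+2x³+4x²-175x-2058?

x⁶-8x⁵+8x⁴-167x³-212x²+16380x-49392

By polynomial division,
  4x⁴-28x³+172x²-1672x+4704 = (4)(x⁴+2x³+4x²-175x-2058) + (-36x³+156x²-972x+12936)
  x⁴+2x³+4x²-175x-2058 = (-(1/36)x-19/108)(-36x³+156x²-972x+12936) + ((40/9)x²+(40/3)x+1960/9)
  -36x³+156x²-972x+12936 = (-(81/10)x+297/5)((40/9)x²+(40/3)x+1960/9) + (0)
Last nonzero remainder: (40/9)x²+(40/3)x+1960/9. Dividing through by 40/9 gives the monic gcd x²+3x+49.
Then lcm(f, g) = f·g / gcd(f, g); expanding and making the result monic gives the answer.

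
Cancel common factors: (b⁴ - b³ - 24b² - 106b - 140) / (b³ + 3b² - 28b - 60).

(b³ - 3b² - 18b - 70)/(b² + b - 30)

Apply the Euclidean algorithm:
  b⁴ - b³ - 24b² - 106b - 140 = (b - 4)(b³ + 3b² - 28b - 60) + (16b² - 158b - 380)
  b³ + 3b² - 28b - 60 = ((1/16)b + 103/128)(16b² - 158b - 380) + ((7865/64)b + 7865/32)
  16b² - 158b - 380 = ((1024/7865)b - 2432/1573)((7865/64)b + 7865/32) + (0)
Last nonzero remainder: (7865/64)b + 7865/32. Dividing through by 7865/64 gives the monic gcd b + 2.
Cancel b + 2 from numerator and denominator to get the reduced form.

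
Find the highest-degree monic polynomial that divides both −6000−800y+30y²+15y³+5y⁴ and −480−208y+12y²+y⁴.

−240+16y−2y²+y³

Euclidean algorithm in ℚ[y]:
  5y⁴+15y³+30y²−800y−6000 = (5)(y⁴+12y²−208y−480) + (15y³−30y²+240y−3600)
  y⁴+12y²−208y−480 = ((1/15)y+2/15)(15y³−30y²+240y−3600) + (0)
Last nonzero remainder: 15y³−30y²+240y−3600. Dividing through by 15 gives the monic gcd y³−2y²+16y−240.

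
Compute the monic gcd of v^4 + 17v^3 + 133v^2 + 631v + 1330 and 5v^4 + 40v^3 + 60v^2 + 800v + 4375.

Apply the Euclidean algorithm:
  v^4 + 17v^3 + 133v^2 + 631v + 1330 = (1/5)(5v^4 + 40v^3 + 60v^2 + 800v + 4375) + (9v^3 + 121v^2 + 471v + 455)
  5v^4 + 40v^3 + 60v^2 + 800v + 4375 = ((5/9)v - 245/81)(9v^3 + 121v^2 + 471v + 455) + ((13310/81)v^2 + (53240/27)v + 465850/81)
  9v^3 + 121v^2 + 471v + 455 = ((729/13310)v + 1053/13310)((13310/81)v^2 + (53240/27)v + 465850/81) + (0)
Last nonzero remainder: (13310/81)v^2 + (53240/27)v + 465850/81. Dividing through by 13310/81 gives the monic gcd v^2 + 12v + 35.

v^2 + 12v + 35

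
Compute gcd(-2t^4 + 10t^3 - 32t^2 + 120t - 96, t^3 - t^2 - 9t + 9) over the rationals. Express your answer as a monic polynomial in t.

t - 1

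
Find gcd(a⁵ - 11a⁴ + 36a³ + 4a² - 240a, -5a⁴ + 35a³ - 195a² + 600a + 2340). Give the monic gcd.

Euclidean algorithm in ℚ[a]:
  a⁵ - 11a⁴ + 36a³ + 4a² - 240a = (-(1/5)a + 4/5)(-5a⁴ + 35a³ - 195a² + 600a + 2340) + (-31a³ + 280a² - 252a - 1872)
  -5a⁴ + 35a³ - 195a² + 600a + 2340 = ((5/31)a + 315/961)(-31a³ + 280a² - 252a - 1872) + (-(236535/961)a² + (946140/961)a + 2838420/961)
  -31a³ + 280a² - 252a - 1872 = ((29791/236535)a - 3844/6065)(-(236535/961)a² + (946140/961)a + 2838420/961) + (0)
Last nonzero remainder: -(236535/961)a² + (946140/961)a + 2838420/961. Dividing through by -236535/961 gives the monic gcd a² - 4a - 12.

a² - 4a - 12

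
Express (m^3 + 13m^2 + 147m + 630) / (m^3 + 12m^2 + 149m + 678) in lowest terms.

(m^2 + 7m + 105)/(m^2 + 6m + 113)

Euclidean algorithm in ℚ[m]:
  m^3 + 13m^2 + 147m + 630 = (m^3 + 12m^2 + 149m + 678) + (m^2 - 2m - 48)
  m^3 + 12m^2 + 149m + 678 = (m + 14)(m^2 - 2m - 48) + (225m + 1350)
  m^2 - 2m - 48 = ((1/225)m - 8/225)(225m + 1350) + (0)
Last nonzero remainder: 225m + 1350. Dividing through by 225 gives the monic gcd m + 6.
Cancel m + 6 from numerator and denominator to get the reduced form.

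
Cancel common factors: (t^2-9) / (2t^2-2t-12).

(t+3)/(2t+4)

Repeated division with remainder:
  t^2-9 = (1/2)(2t^2-2t-12) + (t-3)
  2t^2-2t-12 = (2t+4)(t-3) + (0)
The last nonzero remainder t-3 is already monic.
Cancel t-3 from numerator and denominator to get the reduced form.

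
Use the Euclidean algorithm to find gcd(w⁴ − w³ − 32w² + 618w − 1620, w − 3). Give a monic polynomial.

w − 3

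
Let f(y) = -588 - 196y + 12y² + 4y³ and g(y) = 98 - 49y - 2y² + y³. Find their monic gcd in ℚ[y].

-49 + y²

Apply the Euclidean algorithm:
  4y³ + 12y² - 196y - 588 = (4)(y³ - 2y² - 49y + 98) + (20y² - 980)
  y³ - 2y² - 49y + 98 = ((1/20)y - 1/10)(20y² - 980) + (0)
Last nonzero remainder: 20y² - 980. Dividing through by 20 gives the monic gcd y² - 49.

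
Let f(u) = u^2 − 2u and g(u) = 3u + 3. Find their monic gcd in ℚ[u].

1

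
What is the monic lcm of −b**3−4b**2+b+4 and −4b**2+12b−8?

Euclidean algorithm in ℚ[b]:
  −b**3−4b**2+b+4 = ((1/4)b+7/4)(−4b**2+12b−8) + (−18b+18)
  −4b**2+12b−8 = ((2/9)b−4/9)(−18b+18) + (0)
Last nonzero remainder: −18b+18. Dividing through by −18 gives the monic gcd b−1.
Then lcm(f, g) = f·g / gcd(f, g); expanding and making the result monic gives the answer.

b**4+2b**3−9b**2−2b+8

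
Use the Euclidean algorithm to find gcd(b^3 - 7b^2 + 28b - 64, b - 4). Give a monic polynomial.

b - 4

Apply the Euclidean algorithm:
  b^3 - 7b^2 + 28b - 64 = (b^2 - 3b + 16)(b - 4) + (0)
The last nonzero remainder b - 4 is already monic.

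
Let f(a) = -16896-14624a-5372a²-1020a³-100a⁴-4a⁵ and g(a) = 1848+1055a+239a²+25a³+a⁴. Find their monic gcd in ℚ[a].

264+113a+18a²+a³

Euclidean algorithm in ℚ[a]:
  -4a⁵-100a⁴-1020a³-5372a²-14624a-16896 = (-4a)(a⁴+25a³+239a²+1055a+1848) + (-64a³-1152a²-7232a-16896)
  a⁴+25a³+239a²+1055a+1848 = (-(1/64)a-7/64)(-64a³-1152a²-7232a-16896) + (0)
Last nonzero remainder: -64a³-1152a²-7232a-16896. Dividing through by -64 gives the monic gcd a³+18a²+113a+264.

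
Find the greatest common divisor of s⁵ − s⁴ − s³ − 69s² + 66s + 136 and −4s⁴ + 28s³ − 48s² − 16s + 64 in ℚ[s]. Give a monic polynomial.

Euclidean algorithm in ℚ[s]:
  s⁵ − s⁴ − s³ − 69s² + 66s + 136 = (−(1/4)s − 3/2)(−4s⁴ + 28s³ − 48s² − 16s + 64) + (29s³ − 145s² + 58s + 232)
  −4s⁴ + 28s³ − 48s² − 16s + 64 = (−(4/29)s + 8/29)(29s³ − 145s² + 58s + 232) + (0)
Last nonzero remainder: 29s³ − 145s² + 58s + 232. Dividing through by 29 gives the monic gcd s³ − 5s² + 2s + 8.

s³ − 5s² + 2s + 8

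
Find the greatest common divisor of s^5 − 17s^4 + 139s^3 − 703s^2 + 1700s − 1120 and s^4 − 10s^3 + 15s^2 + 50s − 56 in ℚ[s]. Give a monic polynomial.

Repeated division with remainder:
  s^5 − 17s^4 + 139s^3 − 703s^2 + 1700s − 1120 = (s − 7)(s^4 − 10s^3 + 15s^2 + 50s − 56) + (54s^3 − 648s^2 + 2106s − 1512)
  s^4 − 10s^3 + 15s^2 + 50s − 56 = ((1/54)s + 1/27)(54s^3 − 648s^2 + 2106s − 1512) + (0)
Last nonzero remainder: 54s^3 − 648s^2 + 2106s − 1512. Dividing through by 54 gives the monic gcd s^3 − 12s^2 + 39s − 28.

s^3 − 12s^2 + 39s − 28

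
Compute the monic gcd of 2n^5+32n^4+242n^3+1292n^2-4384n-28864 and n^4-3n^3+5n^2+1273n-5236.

By polynomial division,
  2n^5+32n^4+242n^3+1292n^2-4384n-28864 = (2n+38)(n^4-3n^3+5n^2+1273n-5236) + (346n^3-1444n^2-42286n+170104)
  n^4-3n^3+5n^2+1273n-5236 = ((1/346)n+203/59858)(346n^3-1444n^2-42286n+170104) + ((3953950/29929)n^2+(27677650/29929)n-173973800/29929)
  346n^3-1444n^2-42286n+170104 = ((5177717/1976975)n-57852757/1976975)((3953950/29929)n^2+(27677650/29929)n-173973800/29929) + (0)
Last nonzero remainder: (3953950/29929)n^2+(27677650/29929)n-173973800/29929. Dividing through by 3953950/29929 gives the monic gcd n^2+7n-44.

n^2+7n-44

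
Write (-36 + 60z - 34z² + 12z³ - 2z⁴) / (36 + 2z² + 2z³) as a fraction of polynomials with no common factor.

Euclidean algorithm in ℚ[z]:
  -2z⁴ + 12z³ - 34z² + 60z - 36 = (-z + 7)(2z³ + 2z² + 36) + (-48z² + 96z - 288)
  2z³ + 2z² + 36 = (-(1/24)z - 1/8)(-48z² + 96z - 288) + (0)
Last nonzero remainder: -48z² + 96z - 288. Dividing through by -48 gives the monic gcd z² - 2z + 6.
Cancel z² - 2z + 6 from numerator and denominator to get the reduced form.

(-3 + 4z - z²)/(3 + z)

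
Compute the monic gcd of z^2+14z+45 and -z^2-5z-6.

1

Apply the Euclidean algorithm:
  z^2+14z+45 = (-1)(-z^2-5z-6) + (9z+39)
  -z^2-5z-6 = (-(1/9)z-2/27)(9z+39) + (-28/9)
  9z+39 = (-(81/28)z-351/28)(-28/9) + (0)
The last nonzero remainder is the constant -28/9, so the polynomials are coprime and gcd = 1.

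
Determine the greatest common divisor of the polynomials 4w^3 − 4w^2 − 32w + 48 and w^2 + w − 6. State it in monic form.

Euclidean algorithm in ℚ[w]:
  4w^3 − 4w^2 − 32w + 48 = (4w − 8)(w^2 + w − 6) + (0)
The last nonzero remainder w^2 + w − 6 is already monic.

w^2 + w − 6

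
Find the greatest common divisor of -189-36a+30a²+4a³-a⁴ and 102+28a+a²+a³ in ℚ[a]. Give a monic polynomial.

Apply the Euclidean algorithm:
  -a⁴+4a³+30a²-36a-189 = (-a+5)(a³+a²+28a+102) + (53a²-74a-699)
  a³+a²+28a+102 = ((1/53)a+127/2809)(53a²-74a-699) + ((125097/2809)a+375291/2809)
  53a²-74a-699 = ((148877/125097)a-654497/125097)((125097/2809)a+375291/2809) + (0)
Last nonzero remainder: (125097/2809)a+375291/2809. Dividing through by 125097/2809 gives the monic gcd a+3.

3+a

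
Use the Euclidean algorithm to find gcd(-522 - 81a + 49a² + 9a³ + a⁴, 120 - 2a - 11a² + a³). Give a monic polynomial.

3 + a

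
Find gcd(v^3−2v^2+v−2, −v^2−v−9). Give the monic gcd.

1

Euclidean algorithm in ℚ[v]:
  v^3−2v^2+v−2 = (−v+3)(−v^2−v−9) + (−5v+25)
  −v^2−v−9 = ((1/5)v+6/5)(−5v+25) + (−39)
  −5v+25 = ((5/39)v−25/39)(−39) + (0)
The last nonzero remainder is the constant −39, so the polynomials are coprime and gcd = 1.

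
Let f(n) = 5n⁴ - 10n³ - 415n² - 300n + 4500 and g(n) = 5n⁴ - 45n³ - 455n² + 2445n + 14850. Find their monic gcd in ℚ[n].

n² + 11n + 30

Repeated division with remainder:
  5n⁴ - 10n³ - 415n² - 300n + 4500 = (5n⁴ - 45n³ - 455n² + 2445n + 14850) + (35n³ + 40n² - 2745n - 10350)
  5n⁴ - 45n³ - 455n² + 2445n + 14850 = ((1/7)n - 71/49)(35n³ + 40n² - 2745n - 10350) + (-(240/49)n² - (2640/49)n - 7200/49)
  35n³ + 40n² - 2745n - 10350 = (-(343/48)n + 1127/16)(-(240/49)n² - (2640/49)n - 7200/49) + (0)
Last nonzero remainder: -(240/49)n² - (2640/49)n - 7200/49. Dividing through by -240/49 gives the monic gcd n² + 11n + 30.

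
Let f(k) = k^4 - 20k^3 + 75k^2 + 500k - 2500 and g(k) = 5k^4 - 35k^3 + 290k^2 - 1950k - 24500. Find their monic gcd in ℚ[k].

By polynomial division,
  k^4 - 20k^3 + 75k^2 + 500k - 2500 = (1/5)(5k^4 - 35k^3 + 290k^2 - 1950k - 24500) + (-13k^3 + 17k^2 + 890k + 2400)
  5k^4 - 35k^3 + 290k^2 - 1950k - 24500 = (-(5/13)k + 370/169)(-13k^3 + 17k^2 + 890k + 2400) + ((100570/169)k^2 - (502850/169)k - 5028500/169)
  -13k^3 + 17k^2 + 890k + 2400 = (-(2197/100570)k - 4056/50285)((100570/169)k^2 - (502850/169)k - 5028500/169) + (0)
Last nonzero remainder: (100570/169)k^2 - (502850/169)k - 5028500/169. Dividing through by 100570/169 gives the monic gcd k^2 - 5k - 50.

k^2 - 5k - 50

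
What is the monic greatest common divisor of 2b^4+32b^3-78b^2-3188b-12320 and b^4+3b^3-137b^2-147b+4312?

Euclidean algorithm in ℚ[b]:
  2b^4+32b^3-78b^2-3188b-12320 = (2)(b^4+3b^3-137b^2-147b+4312) + (26b^3+196b^2-2894b-20944)
  b^4+3b^3-137b^2-147b+4312 = ((1/26)b-59/338)(26b^3+196b^2-2894b-20944) + ((1440/169)b^2+(25920/169)b+110880/169)
  26b^3+196b^2-2894b-20944 = ((2197/720)b-2873/90)((1440/169)b^2+(25920/169)b+110880/169) + (0)
Last nonzero remainder: (1440/169)b^2+(25920/169)b+110880/169. Dividing through by 1440/169 gives the monic gcd b^2+18b+77.

b^2+18b+77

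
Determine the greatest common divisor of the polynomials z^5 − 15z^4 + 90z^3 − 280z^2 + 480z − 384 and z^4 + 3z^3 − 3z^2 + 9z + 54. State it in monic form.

Euclidean algorithm in ℚ[z]:
  z^5 − 15z^4 + 90z^3 − 280z^2 + 480z − 384 = (z − 18)(z^4 + 3z^3 − 3z^2 + 9z + 54) + (147z^3 − 343z^2 + 588z + 588)
  z^4 + 3z^3 − 3z^2 + 9z + 54 = ((1/147)z + 16/441)(147z^3 − 343z^2 + 588z + 588) + ((49/9)z^2 − (49/3)z + 98/3)
  147z^3 − 343z^2 + 588z + 588 = (27z + 18)((49/9)z^2 − (49/3)z + 98/3) + (0)
Last nonzero remainder: (49/9)z^2 − (49/3)z + 98/3. Dividing through by 49/9 gives the monic gcd z^2 − 3z + 6.

z^2 − 3z + 6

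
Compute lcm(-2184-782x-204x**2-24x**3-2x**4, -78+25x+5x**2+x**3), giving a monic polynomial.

-2184+310x+187x**2+78x**3+10x**4+x**5

Apply the Euclidean algorithm:
  -2x**4-24x**3-204x**2-782x-2184 = (-2x-14)(x**3+5x**2+25x-78) + (-84x**2-588x-3276)
  x**3+5x**2+25x-78 = (-(1/84)x+1/42)(-84x**2-588x-3276) + (0)
Last nonzero remainder: -84x**2-588x-3276. Dividing through by -84 gives the monic gcd x**2+7x+39.
Then lcm(f, g) = f·g / gcd(f, g); expanding and making the result monic gives the answer.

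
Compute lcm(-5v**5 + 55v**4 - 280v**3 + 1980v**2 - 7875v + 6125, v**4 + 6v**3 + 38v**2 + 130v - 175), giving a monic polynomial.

v**6 - 6v**5 + v**4 - 116v**3 - 405v**2 + 6650v - 6125

Euclidean algorithm in ℚ[v]:
  -5v**5 + 55v**4 - 280v**3 + 1980v**2 - 7875v + 6125 = (-5v + 85)(v**4 + 6v**3 + 38v**2 + 130v - 175) + (-600v**3 - 600v**2 - 19800v + 21000)
  v**4 + 6v**3 + 38v**2 + 130v - 175 = (-(1/600)v - 1/120)(-600v**3 - 600v**2 - 19800v + 21000) + (0)
Last nonzero remainder: -600v**3 - 600v**2 - 19800v + 21000. Dividing through by -600 gives the monic gcd v**3 + v**2 + 33v - 35.
Then lcm(f, g) = f·g / gcd(f, g); expanding and making the result monic gives the answer.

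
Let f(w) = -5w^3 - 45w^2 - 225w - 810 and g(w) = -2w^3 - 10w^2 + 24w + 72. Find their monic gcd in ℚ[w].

Repeated division with remainder:
  -5w^3 - 45w^2 - 225w - 810 = (5/2)(-2w^3 - 10w^2 + 24w + 72) + (-20w^2 - 285w - 990)
  -2w^3 - 10w^2 + 24w + 72 = ((1/10)w - 37/40)(-20w^2 - 285w - 990) + (-(1125/8)w - 3375/4)
  -20w^2 - 285w - 990 = ((32/225)w + 88/75)(-(1125/8)w - 3375/4) + (0)
Last nonzero remainder: -(1125/8)w - 3375/4. Dividing through by -1125/8 gives the monic gcd w + 6.

w + 6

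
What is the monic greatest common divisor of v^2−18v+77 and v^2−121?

Repeated division with remainder:
  v^2−18v+77 = (v^2−121) + (−18v+198)
  v^2−121 = (−(1/18)v−11/18)(−18v+198) + (0)
Last nonzero remainder: −18v+198. Dividing through by −18 gives the monic gcd v−11.

v−11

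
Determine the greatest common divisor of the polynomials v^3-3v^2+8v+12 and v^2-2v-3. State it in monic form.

Apply the Euclidean algorithm:
  v^3-3v^2+8v+12 = (v-1)(v^2-2v-3) + (9v+9)
  v^2-2v-3 = ((1/9)v-1/3)(9v+9) + (0)
Last nonzero remainder: 9v+9. Dividing through by 9 gives the monic gcd v+1.

v+1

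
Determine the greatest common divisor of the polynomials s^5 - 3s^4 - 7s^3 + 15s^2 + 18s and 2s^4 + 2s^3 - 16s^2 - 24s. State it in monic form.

s^3 - s^2 - 6s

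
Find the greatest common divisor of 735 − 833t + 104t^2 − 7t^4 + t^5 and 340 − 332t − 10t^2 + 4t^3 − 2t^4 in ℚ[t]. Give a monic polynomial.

−5 + 4t + t^2

Euclidean algorithm in ℚ[t]:
  t^5 − 7t^4 + 104t^2 − 833t + 735 = (−(1/2)t + 5/2)(−2t^4 + 4t^3 − 10t^2 − 332t + 340) + (−15t^3 − 37t^2 + 167t − 115)
  −2t^4 + 4t^3 − 10t^2 − 332t + 340 = ((2/15)t − 134/225)(−15t^3 − 37t^2 + 167t − 115) + (−(12218/225)t^2 − (48872/225)t + 12218/45)
  −15t^3 − 37t^2 + 167t − 115 = ((3375/12218)t − 5175/12218)(−(12218/225)t^2 − (48872/225)t + 12218/45) + (0)
Last nonzero remainder: −(12218/225)t^2 − (48872/225)t + 12218/45. Dividing through by −12218/225 gives the monic gcd t^2 + 4t − 5.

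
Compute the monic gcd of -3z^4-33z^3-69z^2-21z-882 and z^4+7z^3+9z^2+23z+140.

z^2-2z+7

Euclidean algorithm in ℚ[z]:
  -3z^4-33z^3-69z^2-21z-882 = (-3)(z^4+7z^3+9z^2+23z+140) + (-12z^3-42z^2+48z-462)
  z^4+7z^3+9z^2+23z+140 = (-(1/12)z-7/24)(-12z^3-42z^2+48z-462) + ((3/4)z^2-(3/2)z+21/4)
  -12z^3-42z^2+48z-462 = (-16z-88)((3/4)z^2-(3/2)z+21/4) + (0)
Last nonzero remainder: (3/4)z^2-(3/2)z+21/4. Dividing through by 3/4 gives the monic gcd z^2-2z+7.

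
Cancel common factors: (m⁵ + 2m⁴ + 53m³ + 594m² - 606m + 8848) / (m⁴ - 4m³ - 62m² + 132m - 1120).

Repeated division with remainder:
  m⁵ + 2m⁴ + 53m³ + 594m² - 606m + 8848 = (m + 6)(m⁴ - 4m³ - 62m² + 132m - 1120) + (139m³ + 834m² - 278m + 15568)
  m⁴ - 4m³ - 62m² + 132m - 1120 = ((1/139)m - 10/139)(139m³ + 834m² - 278m + 15568) + (0)
Last nonzero remainder: 139m³ + 834m² - 278m + 15568. Dividing through by 139 gives the monic gcd m³ + 6m² - 2m + 112.
Cancel m³ + 6m² - 2m + 112 from numerator and denominator to get the reduced form.

(m² - 4m + 79)/(m - 10)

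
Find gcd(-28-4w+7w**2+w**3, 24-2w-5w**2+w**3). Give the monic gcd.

By polynomial division,
  w**3+7w**2-4w-28 = (w**3-5w**2-2w+24) + (12w**2-2w-52)
  w**3-5w**2-2w+24 = ((1/12)w-29/72)(12w**2-2w-52) + ((55/36)w+55/18)
  12w**2-2w-52 = ((432/55)w-936/55)((55/36)w+55/18) + (0)
Last nonzero remainder: (55/36)w+55/18. Dividing through by 55/36 gives the monic gcd w+2.

2+w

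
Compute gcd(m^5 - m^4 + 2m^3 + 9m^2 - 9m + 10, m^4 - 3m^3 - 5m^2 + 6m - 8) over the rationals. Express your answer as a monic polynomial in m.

Repeated division with remainder:
  m^5 - m^4 + 2m^3 + 9m^2 - 9m + 10 = (m + 2)(m^4 - 3m^3 - 5m^2 + 6m - 8) + (13m^3 + 13m^2 - 13m + 26)
  m^4 - 3m^3 - 5m^2 + 6m - 8 = ((1/13)m - 4/13)(13m^3 + 13m^2 - 13m + 26) + (0)
Last nonzero remainder: 13m^3 + 13m^2 - 13m + 26. Dividing through by 13 gives the monic gcd m^3 + m^2 - m + 2.

m^3 + m^2 - m + 2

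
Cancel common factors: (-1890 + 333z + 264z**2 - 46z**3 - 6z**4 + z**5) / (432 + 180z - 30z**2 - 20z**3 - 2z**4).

Euclidean algorithm in ℚ[z]:
  z**5 - 6z**4 - 46z**3 + 264z**2 + 333z - 1890 = (-(1/2)z + 8)(-2z**4 - 20z**3 - 30z**2 + 180z + 432) + (99z**3 + 594z**2 - 891z - 5346)
  -2z**4 - 20z**3 - 30z**2 + 180z + 432 = (-(2/99)z - 8/99)(99z**3 + 594z**2 - 891z - 5346) + (0)
Last nonzero remainder: 99z**3 + 594z**2 - 891z - 5346. Dividing through by 99 gives the monic gcd z**3 + 6z**2 - 9z - 54.
Cancel z**3 + 6z**2 - 9z - 54 from numerator and denominator to get the reduced form.

(-35 + 12z - z**2)/(8 + 2z)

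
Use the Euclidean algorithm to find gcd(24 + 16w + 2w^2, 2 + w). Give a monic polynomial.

Repeated division with remainder:
  2w^2 + 16w + 24 = (2w + 12)(w + 2) + (0)
The last nonzero remainder w + 2 is already monic.

2 + w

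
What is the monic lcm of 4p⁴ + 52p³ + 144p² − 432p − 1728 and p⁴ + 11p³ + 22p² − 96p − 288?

p⁵ + 17p⁴ + 88p³ + 36p² − 864p − 1728

Apply the Euclidean algorithm:
  4p⁴ + 52p³ + 144p² − 432p − 1728 = (4)(p⁴ + 11p³ + 22p² − 96p − 288) + (8p³ + 56p² − 48p − 576)
  p⁴ + 11p³ + 22p² − 96p − 288 = ((1/8)p + 1/2)(8p³ + 56p² − 48p − 576) + (0)
Last nonzero remainder: 8p³ + 56p² − 48p − 576. Dividing through by 8 gives the monic gcd p³ + 7p² − 6p − 72.
Then lcm(f, g) = f·g / gcd(f, g); expanding and making the result monic gives the answer.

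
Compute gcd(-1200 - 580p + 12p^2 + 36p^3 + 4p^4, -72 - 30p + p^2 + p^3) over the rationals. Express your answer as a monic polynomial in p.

Repeated division with remainder:
  4p^4 + 36p^3 + 12p^2 - 580p - 1200 = (4p + 32)(p^3 + p^2 - 30p - 72) + (100p^2 + 668p + 1104)
  p^3 + p^2 - 30p - 72 = ((1/100)p - 71/1250)(100p^2 + 668p + 1104) + (-(1936/625)p - 5808/625)
  100p^2 + 668p + 1104 = (-(15625/484)p - 14375/121)(-(1936/625)p - 5808/625) + (0)
Last nonzero remainder: -(1936/625)p - 5808/625. Dividing through by -1936/625 gives the monic gcd p + 3.

3 + p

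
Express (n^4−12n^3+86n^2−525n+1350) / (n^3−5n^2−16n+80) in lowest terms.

(n^3−7n^2+51n−270)/(n^2−16)

By polynomial division,
  n^4−12n^3+86n^2−525n+1350 = (n−7)(n^3−5n^2−16n+80) + (67n^2−717n+1910)
  n^3−5n^2−16n+80 = ((1/67)n+382/4489)(67n^2−717n+1910) + ((74100/4489)n−370500/4489)
  67n^2−717n+1910 = ((300763/74100)n−857399/37050)((74100/4489)n−370500/4489) + (0)
Last nonzero remainder: (74100/4489)n−370500/4489. Dividing through by 74100/4489 gives the monic gcd n−5.
Cancel n−5 from numerator and denominator to get the reduced form.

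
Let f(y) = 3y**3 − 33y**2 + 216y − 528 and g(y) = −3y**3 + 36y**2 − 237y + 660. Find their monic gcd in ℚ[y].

y**2 − 7y + 44

Euclidean algorithm in ℚ[y]:
  3y**3 − 33y**2 + 216y − 528 = (−1)(−3y**3 + 36y**2 − 237y + 660) + (3y**2 − 21y + 132)
  −3y**3 + 36y**2 − 237y + 660 = (−y + 5)(3y**2 − 21y + 132) + (0)
Last nonzero remainder: 3y**2 − 21y + 132. Dividing through by 3 gives the monic gcd y**2 − 7y + 44.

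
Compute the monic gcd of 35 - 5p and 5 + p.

Apply the Euclidean algorithm:
  -5p + 35 = (-5)(p + 5) + (60)
  p + 5 = ((1/60)p + 1/12)(60) + (0)
The last nonzero remainder is the constant 60, so the polynomials are coprime and gcd = 1.

1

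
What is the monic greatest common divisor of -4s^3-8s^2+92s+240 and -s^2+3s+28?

Apply the Euclidean algorithm:
  -4s^3-8s^2+92s+240 = (4s+20)(-s^2+3s+28) + (-80s-320)
  -s^2+3s+28 = ((1/80)s-7/80)(-80s-320) + (0)
Last nonzero remainder: -80s-320. Dividing through by -80 gives the monic gcd s+4.

s+4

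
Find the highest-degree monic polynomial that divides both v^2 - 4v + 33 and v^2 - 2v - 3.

By polynomial division,
  v^2 - 4v + 33 = (v^2 - 2v - 3) + (-2v + 36)
  v^2 - 2v - 3 = (-(1/2)v - 8)(-2v + 36) + (285)
  -2v + 36 = (-(2/285)v + 12/95)(285) + (0)
The last nonzero remainder is the constant 285, so the polynomials are coprime and gcd = 1.

1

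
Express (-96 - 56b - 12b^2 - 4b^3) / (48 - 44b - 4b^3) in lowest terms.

Repeated division with remainder:
  -4b^3 - 12b^2 - 56b - 96 = (-4b^3 - 44b + 48) + (-12b^2 - 12b - 144)
  -4b^3 - 44b + 48 = ((1/3)b - 1/3)(-12b^2 - 12b - 144) + (0)
Last nonzero remainder: -12b^2 - 12b - 144. Dividing through by -12 gives the monic gcd b^2 + b + 12.
Cancel b^2 + b + 12 from numerator and denominator to get the reduced form.

(2 + b)/(-1 + b)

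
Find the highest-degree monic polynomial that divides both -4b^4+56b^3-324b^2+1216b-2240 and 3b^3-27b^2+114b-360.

b^2-3b+20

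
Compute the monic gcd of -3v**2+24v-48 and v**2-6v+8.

v-4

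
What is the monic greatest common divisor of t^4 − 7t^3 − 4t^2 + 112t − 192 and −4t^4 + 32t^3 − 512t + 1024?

Repeated division with remainder:
  t^4 − 7t^3 − 4t^2 + 112t − 192 = (−1/4)(−4t^4 + 32t^3 − 512t + 1024) + (t^3 − 4t^2 − 16t + 64)
  −4t^4 + 32t^3 − 512t + 1024 = (−4t + 16)(t^3 − 4t^2 − 16t + 64) + (0)
The last nonzero remainder t^3 − 4t^2 − 16t + 64 is already monic.

t^3 − 4t^2 − 16t + 64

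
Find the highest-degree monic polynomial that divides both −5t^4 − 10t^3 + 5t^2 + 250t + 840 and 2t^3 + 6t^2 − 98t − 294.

t + 3

Repeated division with remainder:
  −5t^4 − 10t^3 + 5t^2 + 250t + 840 = (−(5/2)t + 5/2)(2t^3 + 6t^2 − 98t − 294) + (−255t^2 − 240t + 1575)
  2t^3 + 6t^2 − 98t − 294 = (−(2/255)t − 14/867)(−255t^2 − 240t + 1575) + (−(25872/289)t − 77616/289)
  −255t^2 − 240t + 1575 = ((24565/8624)t − 7225/1232)(−(25872/289)t − 77616/289) + (0)
Last nonzero remainder: −(25872/289)t − 77616/289. Dividing through by −25872/289 gives the monic gcd t + 3.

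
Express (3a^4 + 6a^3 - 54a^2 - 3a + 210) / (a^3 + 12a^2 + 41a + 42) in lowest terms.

Euclidean algorithm in ℚ[a]:
  3a^4 + 6a^3 - 54a^2 - 3a + 210 = (3a - 30)(a^3 + 12a^2 + 41a + 42) + (183a^2 + 1101a + 1470)
  a^3 + 12a^2 + 41a + 42 = ((1/183)a + 365/11163)(183a^2 + 1101a + 1470) + (-(11284/3721)a - 22568/3721)
  183a^2 + 1101a + 1470 = (-(680943/11284)a - 390705/1612)(-(11284/3721)a - 22568/3721) + (0)
Last nonzero remainder: -(11284/3721)a - 22568/3721. Dividing through by -11284/3721 gives the monic gcd a + 2.
Cancel a + 2 from numerator and denominator to get the reduced form.

(3a^3 - 54a + 105)/(a^2 + 10a + 21)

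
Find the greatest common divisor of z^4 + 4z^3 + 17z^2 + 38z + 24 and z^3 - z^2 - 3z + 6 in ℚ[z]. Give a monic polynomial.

z + 2

By polynomial division,
  z^4 + 4z^3 + 17z^2 + 38z + 24 = (z + 5)(z^3 - z^2 - 3z + 6) + (25z^2 + 47z - 6)
  z^3 - z^2 - 3z + 6 = ((1/25)z - 72/625)(25z^2 + 47z - 6) + ((1659/625)z + 3318/625)
  25z^2 + 47z - 6 = ((15625/1659)z - 625/553)((1659/625)z + 3318/625) + (0)
Last nonzero remainder: (1659/625)z + 3318/625. Dividing through by 1659/625 gives the monic gcd z + 2.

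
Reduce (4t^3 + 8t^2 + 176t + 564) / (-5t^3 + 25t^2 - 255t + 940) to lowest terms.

Apply the Euclidean algorithm:
  4t^3 + 8t^2 + 176t + 564 = (-4/5)(-5t^3 + 25t^2 - 255t + 940) + (28t^2 - 28t + 1316)
  -5t^3 + 25t^2 - 255t + 940 = (-(5/28)t + 5/7)(28t^2 - 28t + 1316) + (0)
Last nonzero remainder: 28t^2 - 28t + 1316. Dividing through by 28 gives the monic gcd t^2 - t + 47.
Cancel t^2 - t + 47 from numerator and denominator to get the reduced form.

(-4t - 12)/(5t - 20)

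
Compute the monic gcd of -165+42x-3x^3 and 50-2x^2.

5+x

Euclidean algorithm in ℚ[x]:
  -3x^3+42x-165 = ((3/2)x)(-2x^2+50) + (-33x-165)
  -2x^2+50 = ((2/33)x-10/33)(-33x-165) + (0)
Last nonzero remainder: -33x-165. Dividing through by -33 gives the monic gcd x+5.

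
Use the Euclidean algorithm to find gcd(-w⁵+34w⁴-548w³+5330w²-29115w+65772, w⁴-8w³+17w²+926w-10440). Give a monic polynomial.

Euclidean algorithm in ℚ[w]:
  -w⁵+34w⁴-548w³+5330w²-29115w+65772 = (-w+26)(w⁴-8w³+17w²+926w-10440) + (-323w³+5814w²-63631w+337212)
  w⁴-8w³+17w²+926w-10440 = (-(1/323)w-10/323)(-323w³+5814w²-63631w+337212) + (0)
Last nonzero remainder: -323w³+5814w²-63631w+337212. Dividing through by -323 gives the monic gcd w³-18w²+197w-1044.

w³-18w²+197w-1044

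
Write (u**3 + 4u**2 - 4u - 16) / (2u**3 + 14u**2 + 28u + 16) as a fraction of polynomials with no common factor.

By polynomial division,
  u**3 + 4u**2 - 4u - 16 = (1/2)(2u**3 + 14u**2 + 28u + 16) + (-3u**2 - 18u - 24)
  2u**3 + 14u**2 + 28u + 16 = (-(2/3)u - 2/3)(-3u**2 - 18u - 24) + (0)
Last nonzero remainder: -3u**2 - 18u - 24. Dividing through by -3 gives the monic gcd u**2 + 6u + 8.
Cancel u**2 + 6u + 8 from numerator and denominator to get the reduced form.

(u - 2)/(2u + 2)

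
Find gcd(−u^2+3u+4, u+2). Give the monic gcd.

1

Apply the Euclidean algorithm:
  −u^2+3u+4 = (−u+5)(u+2) + (−6)
  u+2 = (−(1/6)u−1/3)(−6) + (0)
The last nonzero remainder is the constant −6, so the polynomials are coprime and gcd = 1.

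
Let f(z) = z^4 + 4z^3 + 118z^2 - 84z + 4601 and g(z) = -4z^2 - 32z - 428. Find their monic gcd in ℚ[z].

z^2 + 8z + 107

Repeated division with remainder:
  z^4 + 4z^3 + 118z^2 - 84z + 4601 = (-(1/4)z^2 + z - 43/4)(-4z^2 - 32z - 428) + (0)
Last nonzero remainder: -4z^2 - 32z - 428. Dividing through by -4 gives the monic gcd z^2 + 8z + 107.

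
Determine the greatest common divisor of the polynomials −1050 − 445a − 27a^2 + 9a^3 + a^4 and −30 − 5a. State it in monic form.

Euclidean algorithm in ℚ[a]:
  a^4 + 9a^3 − 27a^2 − 445a − 1050 = (−(1/5)a^3 − (3/5)a^2 + 9a + 35)(−5a − 30) + (0)
Last nonzero remainder: −5a − 30. Dividing through by −5 gives the monic gcd a + 6.

6 + a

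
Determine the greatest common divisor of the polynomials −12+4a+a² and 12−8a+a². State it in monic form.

Apply the Euclidean algorithm:
  a²+4a−12 = (a²−8a+12) + (12a−24)
  a²−8a+12 = ((1/12)a−1/2)(12a−24) + (0)
Last nonzero remainder: 12a−24. Dividing through by 12 gives the monic gcd a−2.

−2+a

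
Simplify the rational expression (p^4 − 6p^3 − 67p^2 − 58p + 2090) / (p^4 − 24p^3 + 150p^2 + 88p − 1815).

(p^2 + 10p + 38)/(p^2 − 8p − 33)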